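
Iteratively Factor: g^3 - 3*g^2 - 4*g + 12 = (g - 3)*(g^2 - 4) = (g - 3)*(g - 2)*(g + 2)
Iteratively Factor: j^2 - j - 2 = (j - 2)*(j + 1)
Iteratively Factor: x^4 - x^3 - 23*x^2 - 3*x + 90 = (x - 5)*(x^3 + 4*x^2 - 3*x - 18) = (x - 5)*(x - 2)*(x^2 + 6*x + 9) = (x - 5)*(x - 2)*(x + 3)*(x + 3)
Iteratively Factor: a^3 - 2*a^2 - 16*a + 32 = (a - 4)*(a^2 + 2*a - 8) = (a - 4)*(a + 4)*(a - 2)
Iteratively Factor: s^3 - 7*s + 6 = (s - 1)*(s^2 + s - 6) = (s - 1)*(s + 3)*(s - 2)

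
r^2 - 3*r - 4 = (r - 4)*(r + 1)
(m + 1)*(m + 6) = m^2 + 7*m + 6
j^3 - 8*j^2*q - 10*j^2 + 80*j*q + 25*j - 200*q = (j - 5)^2*(j - 8*q)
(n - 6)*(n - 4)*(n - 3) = n^3 - 13*n^2 + 54*n - 72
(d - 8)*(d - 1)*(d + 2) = d^3 - 7*d^2 - 10*d + 16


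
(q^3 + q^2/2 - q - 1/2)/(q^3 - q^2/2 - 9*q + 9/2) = (2*q^3 + q^2 - 2*q - 1)/(2*q^3 - q^2 - 18*q + 9)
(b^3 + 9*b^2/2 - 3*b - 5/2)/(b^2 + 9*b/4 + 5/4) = 2*(2*b^3 + 9*b^2 - 6*b - 5)/(4*b^2 + 9*b + 5)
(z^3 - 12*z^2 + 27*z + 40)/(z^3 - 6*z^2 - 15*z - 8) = (z - 5)/(z + 1)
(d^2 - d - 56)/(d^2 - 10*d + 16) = (d + 7)/(d - 2)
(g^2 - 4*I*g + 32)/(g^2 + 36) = (g^2 - 4*I*g + 32)/(g^2 + 36)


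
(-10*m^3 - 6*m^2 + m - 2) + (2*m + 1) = -10*m^3 - 6*m^2 + 3*m - 1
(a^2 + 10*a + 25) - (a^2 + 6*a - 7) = 4*a + 32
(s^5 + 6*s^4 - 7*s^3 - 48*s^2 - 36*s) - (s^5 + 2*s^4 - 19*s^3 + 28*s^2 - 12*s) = 4*s^4 + 12*s^3 - 76*s^2 - 24*s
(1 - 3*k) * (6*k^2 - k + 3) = -18*k^3 + 9*k^2 - 10*k + 3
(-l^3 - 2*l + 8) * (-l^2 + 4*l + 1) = l^5 - 4*l^4 + l^3 - 16*l^2 + 30*l + 8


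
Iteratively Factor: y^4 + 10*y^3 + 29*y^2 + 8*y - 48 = (y + 3)*(y^3 + 7*y^2 + 8*y - 16) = (y - 1)*(y + 3)*(y^2 + 8*y + 16) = (y - 1)*(y + 3)*(y + 4)*(y + 4)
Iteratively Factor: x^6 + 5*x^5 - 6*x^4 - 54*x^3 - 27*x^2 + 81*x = (x + 3)*(x^5 + 2*x^4 - 12*x^3 - 18*x^2 + 27*x) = (x + 3)^2*(x^4 - x^3 - 9*x^2 + 9*x) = (x - 1)*(x + 3)^2*(x^3 - 9*x) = (x - 1)*(x + 3)^3*(x^2 - 3*x) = (x - 3)*(x - 1)*(x + 3)^3*(x)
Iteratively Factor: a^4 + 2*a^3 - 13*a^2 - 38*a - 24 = (a + 1)*(a^3 + a^2 - 14*a - 24) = (a + 1)*(a + 2)*(a^2 - a - 12) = (a + 1)*(a + 2)*(a + 3)*(a - 4)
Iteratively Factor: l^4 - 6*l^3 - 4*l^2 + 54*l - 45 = (l - 1)*(l^3 - 5*l^2 - 9*l + 45) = (l - 1)*(l + 3)*(l^2 - 8*l + 15) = (l - 5)*(l - 1)*(l + 3)*(l - 3)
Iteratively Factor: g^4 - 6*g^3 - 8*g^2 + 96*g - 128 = (g - 2)*(g^3 - 4*g^2 - 16*g + 64) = (g - 2)*(g + 4)*(g^2 - 8*g + 16) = (g - 4)*(g - 2)*(g + 4)*(g - 4)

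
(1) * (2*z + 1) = 2*z + 1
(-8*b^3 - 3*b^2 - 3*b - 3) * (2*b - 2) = -16*b^4 + 10*b^3 + 6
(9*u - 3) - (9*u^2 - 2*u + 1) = -9*u^2 + 11*u - 4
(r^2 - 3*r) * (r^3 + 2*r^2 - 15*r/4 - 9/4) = r^5 - r^4 - 39*r^3/4 + 9*r^2 + 27*r/4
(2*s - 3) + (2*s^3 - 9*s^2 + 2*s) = 2*s^3 - 9*s^2 + 4*s - 3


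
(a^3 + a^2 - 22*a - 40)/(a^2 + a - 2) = (a^2 - a - 20)/(a - 1)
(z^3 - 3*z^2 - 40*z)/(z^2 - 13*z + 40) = z*(z + 5)/(z - 5)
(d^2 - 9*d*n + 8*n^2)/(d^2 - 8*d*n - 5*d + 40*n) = (d - n)/(d - 5)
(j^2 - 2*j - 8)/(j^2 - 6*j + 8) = (j + 2)/(j - 2)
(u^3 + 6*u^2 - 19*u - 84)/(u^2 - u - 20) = (-u^3 - 6*u^2 + 19*u + 84)/(-u^2 + u + 20)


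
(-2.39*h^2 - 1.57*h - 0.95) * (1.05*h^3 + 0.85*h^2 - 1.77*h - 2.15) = -2.5095*h^5 - 3.68*h^4 + 1.8983*h^3 + 7.1099*h^2 + 5.057*h + 2.0425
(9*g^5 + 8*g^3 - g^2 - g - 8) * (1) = 9*g^5 + 8*g^3 - g^2 - g - 8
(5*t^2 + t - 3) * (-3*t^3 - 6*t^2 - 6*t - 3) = -15*t^5 - 33*t^4 - 27*t^3 - 3*t^2 + 15*t + 9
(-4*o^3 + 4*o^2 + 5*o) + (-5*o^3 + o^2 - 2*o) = -9*o^3 + 5*o^2 + 3*o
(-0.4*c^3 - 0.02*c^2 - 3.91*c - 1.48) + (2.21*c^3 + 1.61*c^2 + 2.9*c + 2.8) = 1.81*c^3 + 1.59*c^2 - 1.01*c + 1.32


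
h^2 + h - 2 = (h - 1)*(h + 2)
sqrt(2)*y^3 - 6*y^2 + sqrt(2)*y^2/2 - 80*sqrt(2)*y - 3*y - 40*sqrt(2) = (y - 8*sqrt(2))*(y + 5*sqrt(2))*(sqrt(2)*y + sqrt(2)/2)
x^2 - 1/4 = (x - 1/2)*(x + 1/2)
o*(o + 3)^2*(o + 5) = o^4 + 11*o^3 + 39*o^2 + 45*o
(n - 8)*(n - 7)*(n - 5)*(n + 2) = n^4 - 18*n^3 + 91*n^2 - 18*n - 560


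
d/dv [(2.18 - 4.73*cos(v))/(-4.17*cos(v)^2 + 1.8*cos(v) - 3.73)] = (19.7241*cos(v)^2 - 18.1812*cos(v) - 13.7189)*sin(v)/(17.3889*cos(v)^4 - 15.012*cos(v)^3 + 34.3482*cos(v)^2 - 13.428*cos(v) + 13.9129)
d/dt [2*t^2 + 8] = 4*t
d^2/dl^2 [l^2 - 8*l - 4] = 2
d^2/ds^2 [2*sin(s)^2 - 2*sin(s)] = 2*sin(s) + 4*cos(2*s)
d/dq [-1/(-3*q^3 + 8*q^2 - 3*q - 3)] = (-9*q^2 + 16*q - 3)/(3*q^3 - 8*q^2 + 3*q + 3)^2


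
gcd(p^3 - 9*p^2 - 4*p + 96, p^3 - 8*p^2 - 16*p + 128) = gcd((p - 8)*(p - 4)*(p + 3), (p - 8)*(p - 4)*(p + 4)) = p^2 - 12*p + 32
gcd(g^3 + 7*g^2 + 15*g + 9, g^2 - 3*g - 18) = g + 3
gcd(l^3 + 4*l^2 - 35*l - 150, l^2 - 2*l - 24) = l - 6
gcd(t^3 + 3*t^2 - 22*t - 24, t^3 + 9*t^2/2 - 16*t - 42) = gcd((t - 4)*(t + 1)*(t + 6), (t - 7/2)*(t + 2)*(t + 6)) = t + 6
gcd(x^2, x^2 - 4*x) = x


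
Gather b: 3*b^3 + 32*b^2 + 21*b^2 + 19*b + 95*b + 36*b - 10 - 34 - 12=3*b^3 + 53*b^2 + 150*b - 56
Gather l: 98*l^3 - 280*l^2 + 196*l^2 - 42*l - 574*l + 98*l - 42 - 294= 98*l^3 - 84*l^2 - 518*l - 336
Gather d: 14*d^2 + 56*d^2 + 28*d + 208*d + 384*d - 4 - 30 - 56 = 70*d^2 + 620*d - 90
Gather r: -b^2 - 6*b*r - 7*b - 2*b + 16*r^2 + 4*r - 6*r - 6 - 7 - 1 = -b^2 - 9*b + 16*r^2 + r*(-6*b - 2) - 14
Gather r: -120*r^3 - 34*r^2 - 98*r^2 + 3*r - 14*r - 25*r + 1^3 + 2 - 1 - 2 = -120*r^3 - 132*r^2 - 36*r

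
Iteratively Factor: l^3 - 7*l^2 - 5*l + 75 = (l + 3)*(l^2 - 10*l + 25) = (l - 5)*(l + 3)*(l - 5)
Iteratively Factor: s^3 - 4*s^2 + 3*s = (s - 3)*(s^2 - s) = s*(s - 3)*(s - 1)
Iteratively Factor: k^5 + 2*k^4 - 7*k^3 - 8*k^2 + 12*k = (k)*(k^4 + 2*k^3 - 7*k^2 - 8*k + 12) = k*(k + 2)*(k^3 - 7*k + 6) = k*(k + 2)*(k + 3)*(k^2 - 3*k + 2) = k*(k - 1)*(k + 2)*(k + 3)*(k - 2)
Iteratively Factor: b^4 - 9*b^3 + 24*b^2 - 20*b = (b - 2)*(b^3 - 7*b^2 + 10*b) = (b - 5)*(b - 2)*(b^2 - 2*b) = b*(b - 5)*(b - 2)*(b - 2)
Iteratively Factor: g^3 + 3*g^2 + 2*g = (g)*(g^2 + 3*g + 2) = g*(g + 1)*(g + 2)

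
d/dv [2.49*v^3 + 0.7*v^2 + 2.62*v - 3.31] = 7.47*v^2 + 1.4*v + 2.62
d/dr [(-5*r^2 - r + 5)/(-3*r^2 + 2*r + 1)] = (-13*r^2 + 20*r - 11)/(9*r^4 - 12*r^3 - 2*r^2 + 4*r + 1)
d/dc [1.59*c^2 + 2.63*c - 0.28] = 3.18*c + 2.63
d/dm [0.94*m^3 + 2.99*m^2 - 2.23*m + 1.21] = 2.82*m^2 + 5.98*m - 2.23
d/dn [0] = 0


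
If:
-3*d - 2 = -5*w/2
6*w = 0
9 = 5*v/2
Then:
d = -2/3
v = 18/5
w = 0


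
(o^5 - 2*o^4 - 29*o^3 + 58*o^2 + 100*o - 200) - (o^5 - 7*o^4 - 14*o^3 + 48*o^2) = 5*o^4 - 15*o^3 + 10*o^2 + 100*o - 200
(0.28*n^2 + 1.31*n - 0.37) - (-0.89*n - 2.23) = 0.28*n^2 + 2.2*n + 1.86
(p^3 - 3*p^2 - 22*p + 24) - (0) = p^3 - 3*p^2 - 22*p + 24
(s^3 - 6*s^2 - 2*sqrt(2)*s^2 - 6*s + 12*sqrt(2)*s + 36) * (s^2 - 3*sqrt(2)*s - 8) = s^5 - 5*sqrt(2)*s^4 - 6*s^4 - 2*s^3 + 30*sqrt(2)*s^3 + 12*s^2 + 34*sqrt(2)*s^2 - 204*sqrt(2)*s + 48*s - 288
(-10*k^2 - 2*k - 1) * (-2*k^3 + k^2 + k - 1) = 20*k^5 - 6*k^4 - 10*k^3 + 7*k^2 + k + 1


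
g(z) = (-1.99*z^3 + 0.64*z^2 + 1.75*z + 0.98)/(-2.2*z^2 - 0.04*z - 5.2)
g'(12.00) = 0.92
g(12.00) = 10.31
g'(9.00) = 0.94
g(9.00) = 7.52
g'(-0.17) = -0.28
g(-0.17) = -0.14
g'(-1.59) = 0.96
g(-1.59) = -0.73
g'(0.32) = -0.21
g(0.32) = -0.28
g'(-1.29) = 0.82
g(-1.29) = -0.46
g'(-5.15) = 0.99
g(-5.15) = -4.43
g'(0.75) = 0.24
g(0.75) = -0.28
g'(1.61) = 0.89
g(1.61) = 0.26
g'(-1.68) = 0.99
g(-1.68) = -0.82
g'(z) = (4.4*z + 0.04)*(-1.99*z^3 + 0.64*z^2 + 1.75*z + 0.98)/(-2.2*z^2 - 0.04*z - 5.2)^2 + (-5.97*z^2 + 1.28*z + 1.75)/(-2.2*z^2 - 0.04*z - 5.2) = (4.378*z^4 + 0.1592*z^3 + 34.8684*z^2 - 2.344*z - 9.0608)/(4.84*z^4 + 0.176*z^3 + 22.8816*z^2 + 0.416*z + 27.04)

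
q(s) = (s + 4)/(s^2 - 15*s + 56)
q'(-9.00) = 0.00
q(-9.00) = -0.02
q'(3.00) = 0.21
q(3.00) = 0.35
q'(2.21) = 0.12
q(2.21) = 0.22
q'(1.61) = 0.08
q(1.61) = 0.16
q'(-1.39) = 0.02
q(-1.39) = 0.03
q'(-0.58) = 0.03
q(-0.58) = 0.05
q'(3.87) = 0.42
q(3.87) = 0.61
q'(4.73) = 1.01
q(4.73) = 1.18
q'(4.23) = 0.59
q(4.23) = 0.79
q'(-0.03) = 0.04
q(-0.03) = 0.07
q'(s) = (15 - 2*s)*(s + 4)/(s^2 - 15*s + 56)^2 + 1/(s^2 - 15*s + 56)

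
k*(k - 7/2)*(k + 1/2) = k^3 - 3*k^2 - 7*k/4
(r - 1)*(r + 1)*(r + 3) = r^3 + 3*r^2 - r - 3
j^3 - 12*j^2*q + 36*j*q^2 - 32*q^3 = (j - 8*q)*(j - 2*q)^2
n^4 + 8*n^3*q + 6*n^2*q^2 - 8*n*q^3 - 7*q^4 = (n - q)*(n + q)^2*(n + 7*q)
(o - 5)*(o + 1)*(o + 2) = o^3 - 2*o^2 - 13*o - 10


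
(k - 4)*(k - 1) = k^2 - 5*k + 4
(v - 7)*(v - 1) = v^2 - 8*v + 7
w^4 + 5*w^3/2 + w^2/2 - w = w*(w - 1/2)*(w + 1)*(w + 2)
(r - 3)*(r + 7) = r^2 + 4*r - 21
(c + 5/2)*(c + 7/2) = c^2 + 6*c + 35/4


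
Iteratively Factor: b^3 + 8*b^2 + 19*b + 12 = (b + 1)*(b^2 + 7*b + 12) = (b + 1)*(b + 3)*(b + 4)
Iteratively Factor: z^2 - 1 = (z - 1)*(z + 1)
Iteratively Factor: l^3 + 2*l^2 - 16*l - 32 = (l + 4)*(l^2 - 2*l - 8) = (l + 2)*(l + 4)*(l - 4)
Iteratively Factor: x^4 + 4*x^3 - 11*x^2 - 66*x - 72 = (x + 3)*(x^3 + x^2 - 14*x - 24) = (x - 4)*(x + 3)*(x^2 + 5*x + 6) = (x - 4)*(x + 3)^2*(x + 2)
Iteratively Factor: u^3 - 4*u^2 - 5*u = (u + 1)*(u^2 - 5*u) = (u - 5)*(u + 1)*(u)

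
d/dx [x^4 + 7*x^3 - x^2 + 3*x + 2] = 4*x^3 + 21*x^2 - 2*x + 3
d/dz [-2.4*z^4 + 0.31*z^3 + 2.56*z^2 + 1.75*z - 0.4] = -9.6*z^3 + 0.93*z^2 + 5.12*z + 1.75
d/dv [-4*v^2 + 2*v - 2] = 2 - 8*v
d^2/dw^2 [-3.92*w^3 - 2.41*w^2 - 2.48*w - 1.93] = -23.52*w - 4.82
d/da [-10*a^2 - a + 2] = -20*a - 1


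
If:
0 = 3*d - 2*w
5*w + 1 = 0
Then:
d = -2/15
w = -1/5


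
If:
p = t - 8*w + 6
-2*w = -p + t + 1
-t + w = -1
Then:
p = 7/2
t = 3/2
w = 1/2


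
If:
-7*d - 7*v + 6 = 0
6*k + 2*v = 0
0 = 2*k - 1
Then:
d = 33/14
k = 1/2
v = -3/2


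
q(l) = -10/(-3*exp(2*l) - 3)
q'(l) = -60*exp(2*l)/(-3*exp(2*l) - 3)^2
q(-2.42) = 3.31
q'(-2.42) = -0.05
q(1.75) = 0.10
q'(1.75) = -0.19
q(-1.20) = 3.06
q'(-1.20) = -0.51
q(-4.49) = 3.33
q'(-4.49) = -0.00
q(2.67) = 0.02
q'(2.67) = -0.03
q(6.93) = 0.00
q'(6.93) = -0.00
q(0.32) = 1.15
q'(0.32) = -1.51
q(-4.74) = 3.33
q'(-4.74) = -0.00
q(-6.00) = 3.33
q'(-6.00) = 0.00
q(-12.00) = 3.33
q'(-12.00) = 0.00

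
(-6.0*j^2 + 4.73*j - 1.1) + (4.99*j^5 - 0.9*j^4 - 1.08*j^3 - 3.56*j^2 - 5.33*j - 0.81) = 4.99*j^5 - 0.9*j^4 - 1.08*j^3 - 9.56*j^2 - 0.6*j - 1.91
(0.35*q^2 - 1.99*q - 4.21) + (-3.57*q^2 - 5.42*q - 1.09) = -3.22*q^2 - 7.41*q - 5.3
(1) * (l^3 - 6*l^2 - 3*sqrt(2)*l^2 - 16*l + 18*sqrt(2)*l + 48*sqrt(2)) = l^3 - 6*l^2 - 3*sqrt(2)*l^2 - 16*l + 18*sqrt(2)*l + 48*sqrt(2)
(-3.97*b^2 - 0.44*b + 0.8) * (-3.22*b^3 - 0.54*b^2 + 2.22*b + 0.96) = 12.7834*b^5 + 3.5606*b^4 - 11.1518*b^3 - 5.22*b^2 + 1.3536*b + 0.768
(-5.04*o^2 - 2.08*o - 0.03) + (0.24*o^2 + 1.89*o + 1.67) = -4.8*o^2 - 0.19*o + 1.64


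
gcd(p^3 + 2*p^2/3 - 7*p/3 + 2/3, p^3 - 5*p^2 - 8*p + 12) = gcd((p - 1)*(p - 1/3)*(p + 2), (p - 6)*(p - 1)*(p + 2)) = p^2 + p - 2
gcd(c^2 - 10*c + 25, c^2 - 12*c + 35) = c - 5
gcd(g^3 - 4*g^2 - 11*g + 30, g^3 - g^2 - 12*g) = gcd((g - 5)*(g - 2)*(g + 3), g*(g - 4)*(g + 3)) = g + 3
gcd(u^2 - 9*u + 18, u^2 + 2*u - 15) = u - 3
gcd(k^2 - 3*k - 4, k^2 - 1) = k + 1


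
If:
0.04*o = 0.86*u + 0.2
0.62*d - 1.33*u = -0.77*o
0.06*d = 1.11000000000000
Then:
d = 18.50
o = -16.63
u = -1.01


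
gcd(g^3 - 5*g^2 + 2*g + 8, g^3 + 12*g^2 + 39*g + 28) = g + 1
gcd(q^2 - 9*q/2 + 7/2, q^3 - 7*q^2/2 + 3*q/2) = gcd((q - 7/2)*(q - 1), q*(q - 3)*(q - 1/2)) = 1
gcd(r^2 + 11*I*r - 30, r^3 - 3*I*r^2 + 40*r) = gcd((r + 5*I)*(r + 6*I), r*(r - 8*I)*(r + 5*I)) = r + 5*I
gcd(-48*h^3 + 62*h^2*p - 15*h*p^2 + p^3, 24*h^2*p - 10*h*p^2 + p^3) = -6*h + p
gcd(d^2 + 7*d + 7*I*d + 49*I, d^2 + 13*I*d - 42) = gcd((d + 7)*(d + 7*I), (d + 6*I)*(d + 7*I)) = d + 7*I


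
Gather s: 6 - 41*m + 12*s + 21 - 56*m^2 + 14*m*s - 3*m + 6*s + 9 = -56*m^2 - 44*m + s*(14*m + 18) + 36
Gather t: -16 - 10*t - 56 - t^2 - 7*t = -t^2 - 17*t - 72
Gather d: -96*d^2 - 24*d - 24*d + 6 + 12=-96*d^2 - 48*d + 18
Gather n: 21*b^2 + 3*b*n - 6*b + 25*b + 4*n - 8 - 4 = 21*b^2 + 19*b + n*(3*b + 4) - 12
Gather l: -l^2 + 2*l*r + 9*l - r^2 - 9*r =-l^2 + l*(2*r + 9) - r^2 - 9*r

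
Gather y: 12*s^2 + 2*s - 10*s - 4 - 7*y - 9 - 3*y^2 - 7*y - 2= 12*s^2 - 8*s - 3*y^2 - 14*y - 15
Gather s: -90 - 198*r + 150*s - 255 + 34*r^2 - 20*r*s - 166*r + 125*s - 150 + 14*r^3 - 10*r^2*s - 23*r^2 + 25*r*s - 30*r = 14*r^3 + 11*r^2 - 394*r + s*(-10*r^2 + 5*r + 275) - 495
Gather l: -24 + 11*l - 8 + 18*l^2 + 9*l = 18*l^2 + 20*l - 32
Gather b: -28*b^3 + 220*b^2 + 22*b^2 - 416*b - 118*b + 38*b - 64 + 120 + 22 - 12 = -28*b^3 + 242*b^2 - 496*b + 66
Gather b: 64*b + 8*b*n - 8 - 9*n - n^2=b*(8*n + 64) - n^2 - 9*n - 8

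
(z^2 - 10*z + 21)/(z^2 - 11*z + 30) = (z^2 - 10*z + 21)/(z^2 - 11*z + 30)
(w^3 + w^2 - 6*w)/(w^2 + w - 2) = w*(w^2 + w - 6)/(w^2 + w - 2)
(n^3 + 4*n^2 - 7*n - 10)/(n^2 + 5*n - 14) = (n^2 + 6*n + 5)/(n + 7)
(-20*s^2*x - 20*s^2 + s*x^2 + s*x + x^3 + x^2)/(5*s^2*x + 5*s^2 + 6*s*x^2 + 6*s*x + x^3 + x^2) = (-4*s + x)/(s + x)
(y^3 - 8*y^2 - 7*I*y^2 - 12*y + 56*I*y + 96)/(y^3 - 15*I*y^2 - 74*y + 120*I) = (y^2 - y*(8 + 3*I) + 24*I)/(y^2 - 11*I*y - 30)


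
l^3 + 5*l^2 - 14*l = l*(l - 2)*(l + 7)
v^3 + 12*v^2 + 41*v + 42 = (v + 2)*(v + 3)*(v + 7)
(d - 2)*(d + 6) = d^2 + 4*d - 12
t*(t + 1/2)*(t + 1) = t^3 + 3*t^2/2 + t/2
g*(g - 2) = g^2 - 2*g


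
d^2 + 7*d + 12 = (d + 3)*(d + 4)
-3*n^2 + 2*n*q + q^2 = (-n + q)*(3*n + q)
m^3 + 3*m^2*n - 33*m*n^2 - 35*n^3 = (m - 5*n)*(m + n)*(m + 7*n)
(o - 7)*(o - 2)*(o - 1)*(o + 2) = o^4 - 8*o^3 + 3*o^2 + 32*o - 28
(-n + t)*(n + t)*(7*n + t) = -7*n^3 - n^2*t + 7*n*t^2 + t^3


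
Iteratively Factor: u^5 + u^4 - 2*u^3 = (u)*(u^4 + u^3 - 2*u^2) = u^2*(u^3 + u^2 - 2*u) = u^2*(u + 2)*(u^2 - u) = u^3*(u + 2)*(u - 1)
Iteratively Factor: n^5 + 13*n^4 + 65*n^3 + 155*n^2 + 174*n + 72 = (n + 4)*(n^4 + 9*n^3 + 29*n^2 + 39*n + 18) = (n + 3)*(n + 4)*(n^3 + 6*n^2 + 11*n + 6) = (n + 1)*(n + 3)*(n + 4)*(n^2 + 5*n + 6) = (n + 1)*(n + 3)^2*(n + 4)*(n + 2)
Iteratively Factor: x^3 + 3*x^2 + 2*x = (x + 1)*(x^2 + 2*x) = x*(x + 1)*(x + 2)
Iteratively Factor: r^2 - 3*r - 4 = (r - 4)*(r + 1)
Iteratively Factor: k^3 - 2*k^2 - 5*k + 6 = (k - 1)*(k^2 - k - 6) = (k - 1)*(k + 2)*(k - 3)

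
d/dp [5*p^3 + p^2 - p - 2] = 15*p^2 + 2*p - 1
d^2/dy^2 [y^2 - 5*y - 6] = 2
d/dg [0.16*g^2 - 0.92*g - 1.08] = 0.32*g - 0.92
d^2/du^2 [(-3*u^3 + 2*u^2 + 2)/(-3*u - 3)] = 2*(3*u^3 + 9*u^2 + 9*u - 4)/(3*(u^3 + 3*u^2 + 3*u + 1))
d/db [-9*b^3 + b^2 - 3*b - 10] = -27*b^2 + 2*b - 3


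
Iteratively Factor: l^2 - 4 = (l + 2)*(l - 2)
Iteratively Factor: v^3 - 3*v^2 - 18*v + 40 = (v + 4)*(v^2 - 7*v + 10) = (v - 2)*(v + 4)*(v - 5)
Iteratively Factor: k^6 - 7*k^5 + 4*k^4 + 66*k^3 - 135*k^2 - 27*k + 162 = (k - 3)*(k^5 - 4*k^4 - 8*k^3 + 42*k^2 - 9*k - 54) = (k - 3)^2*(k^4 - k^3 - 11*k^2 + 9*k + 18) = (k - 3)^2*(k - 2)*(k^3 + k^2 - 9*k - 9) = (k - 3)^2*(k - 2)*(k + 1)*(k^2 - 9) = (k - 3)^2*(k - 2)*(k + 1)*(k + 3)*(k - 3)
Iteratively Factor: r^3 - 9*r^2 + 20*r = (r)*(r^2 - 9*r + 20) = r*(r - 4)*(r - 5)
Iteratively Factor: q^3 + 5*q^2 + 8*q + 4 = (q + 2)*(q^2 + 3*q + 2) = (q + 1)*(q + 2)*(q + 2)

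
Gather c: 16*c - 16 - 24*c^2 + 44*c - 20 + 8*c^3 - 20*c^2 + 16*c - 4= 8*c^3 - 44*c^2 + 76*c - 40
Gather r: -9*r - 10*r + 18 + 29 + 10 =57 - 19*r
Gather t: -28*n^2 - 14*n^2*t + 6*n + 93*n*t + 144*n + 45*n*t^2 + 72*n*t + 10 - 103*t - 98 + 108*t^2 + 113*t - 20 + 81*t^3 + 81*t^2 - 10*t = -28*n^2 + 150*n + 81*t^3 + t^2*(45*n + 189) + t*(-14*n^2 + 165*n) - 108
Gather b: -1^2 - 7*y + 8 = 7 - 7*y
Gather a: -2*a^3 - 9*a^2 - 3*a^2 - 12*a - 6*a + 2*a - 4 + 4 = -2*a^3 - 12*a^2 - 16*a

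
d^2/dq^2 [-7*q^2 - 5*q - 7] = -14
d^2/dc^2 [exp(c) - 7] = exp(c)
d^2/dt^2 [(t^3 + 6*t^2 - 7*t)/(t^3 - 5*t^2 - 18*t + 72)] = 2*(11*t^6 + 33*t^5 - 3*t^4 - 3181*t^3 + 5616*t^2 + 7992*t + 22032)/(t^9 - 15*t^8 + 21*t^7 + 631*t^6 - 2538*t^5 - 7236*t^4 + 48600*t^3 - 7776*t^2 - 279936*t + 373248)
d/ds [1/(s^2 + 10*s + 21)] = 2*(-s - 5)/(s^2 + 10*s + 21)^2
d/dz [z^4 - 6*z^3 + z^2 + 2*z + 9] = 4*z^3 - 18*z^2 + 2*z + 2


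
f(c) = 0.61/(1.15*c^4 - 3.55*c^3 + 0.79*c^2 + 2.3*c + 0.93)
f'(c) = 0.61*(-4.6*c^3 + 10.65*c^2 - 1.58*c - 2.3)/(1.15*c^4 - 3.55*c^3 + 0.79*c^2 + 2.3*c + 0.93)^2 = (-2.806*c^3 + 6.4965*c^2 - 0.9638*c - 1.403)/(1.15*c^4 - 3.55*c^3 + 0.79*c^2 + 2.3*c + 0.93)^2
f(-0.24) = 1.28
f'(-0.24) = -3.34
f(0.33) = 0.37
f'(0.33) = -0.40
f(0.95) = 0.35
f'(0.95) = 0.38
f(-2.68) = 0.00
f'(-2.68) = 0.01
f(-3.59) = 0.00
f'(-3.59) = 0.00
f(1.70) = -0.86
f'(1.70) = 3.83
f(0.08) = 0.55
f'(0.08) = -1.15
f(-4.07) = 0.00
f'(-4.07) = 0.00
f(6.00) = 0.00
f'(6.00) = -0.00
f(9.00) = 0.00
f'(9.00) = -0.00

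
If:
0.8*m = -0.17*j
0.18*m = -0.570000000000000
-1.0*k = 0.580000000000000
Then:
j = 14.90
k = -0.58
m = -3.17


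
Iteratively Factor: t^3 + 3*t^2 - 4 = (t - 1)*(t^2 + 4*t + 4) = (t - 1)*(t + 2)*(t + 2)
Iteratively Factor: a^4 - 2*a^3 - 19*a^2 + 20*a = (a - 1)*(a^3 - a^2 - 20*a) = (a - 5)*(a - 1)*(a^2 + 4*a) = a*(a - 5)*(a - 1)*(a + 4)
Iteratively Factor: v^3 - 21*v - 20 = (v + 1)*(v^2 - v - 20) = (v - 5)*(v + 1)*(v + 4)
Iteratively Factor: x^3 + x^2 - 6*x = (x + 3)*(x^2 - 2*x) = (x - 2)*(x + 3)*(x)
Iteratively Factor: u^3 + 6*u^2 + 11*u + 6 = (u + 1)*(u^2 + 5*u + 6) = (u + 1)*(u + 2)*(u + 3)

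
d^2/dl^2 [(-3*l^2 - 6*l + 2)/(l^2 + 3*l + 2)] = 2*(3*l^3 + 24*l^2 + 54*l + 38)/(l^6 + 9*l^5 + 33*l^4 + 63*l^3 + 66*l^2 + 36*l + 8)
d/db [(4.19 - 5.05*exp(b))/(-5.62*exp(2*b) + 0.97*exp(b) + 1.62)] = (-28.381*exp(2*b) + 47.0956*exp(b) - 12.2453)*exp(b)/(31.5844*exp(4*b) - 10.9028*exp(3*b) - 17.2679*exp(2*b) + 3.1428*exp(b) + 2.6244)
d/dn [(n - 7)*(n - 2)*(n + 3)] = 3*n^2 - 12*n - 13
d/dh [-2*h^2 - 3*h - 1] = -4*h - 3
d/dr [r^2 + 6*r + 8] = 2*r + 6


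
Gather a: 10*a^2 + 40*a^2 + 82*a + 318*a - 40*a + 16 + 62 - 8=50*a^2 + 360*a + 70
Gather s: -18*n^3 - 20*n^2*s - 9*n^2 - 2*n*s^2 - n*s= -18*n^3 - 9*n^2 - 2*n*s^2 + s*(-20*n^2 - n)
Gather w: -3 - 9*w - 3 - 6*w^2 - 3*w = -6*w^2 - 12*w - 6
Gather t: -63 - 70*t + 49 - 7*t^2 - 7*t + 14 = -7*t^2 - 77*t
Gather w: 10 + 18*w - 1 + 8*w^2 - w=8*w^2 + 17*w + 9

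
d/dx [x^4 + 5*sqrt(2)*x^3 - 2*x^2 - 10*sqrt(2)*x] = 4*x^3 + 15*sqrt(2)*x^2 - 4*x - 10*sqrt(2)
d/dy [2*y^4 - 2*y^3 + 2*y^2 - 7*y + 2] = 8*y^3 - 6*y^2 + 4*y - 7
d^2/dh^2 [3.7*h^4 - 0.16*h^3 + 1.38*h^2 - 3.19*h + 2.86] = 44.4*h^2 - 0.96*h + 2.76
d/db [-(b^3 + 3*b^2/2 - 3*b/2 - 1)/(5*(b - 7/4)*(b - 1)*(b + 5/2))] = 4*(28*b^2 + 172*b + 187)/(5*(64*b^4 + 96*b^3 - 524*b^2 - 420*b + 1225))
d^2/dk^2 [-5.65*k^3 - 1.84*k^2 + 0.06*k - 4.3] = -33.9*k - 3.68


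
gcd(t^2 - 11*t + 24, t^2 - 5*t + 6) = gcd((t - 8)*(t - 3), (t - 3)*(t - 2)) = t - 3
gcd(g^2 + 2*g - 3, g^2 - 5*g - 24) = g + 3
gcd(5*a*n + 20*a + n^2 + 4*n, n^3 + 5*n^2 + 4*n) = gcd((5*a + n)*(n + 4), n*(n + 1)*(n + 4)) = n + 4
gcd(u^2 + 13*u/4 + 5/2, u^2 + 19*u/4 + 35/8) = u + 5/4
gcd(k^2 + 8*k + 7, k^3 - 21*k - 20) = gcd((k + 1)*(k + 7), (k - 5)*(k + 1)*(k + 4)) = k + 1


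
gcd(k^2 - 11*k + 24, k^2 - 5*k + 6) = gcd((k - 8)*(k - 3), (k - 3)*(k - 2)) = k - 3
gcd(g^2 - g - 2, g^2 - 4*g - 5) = g + 1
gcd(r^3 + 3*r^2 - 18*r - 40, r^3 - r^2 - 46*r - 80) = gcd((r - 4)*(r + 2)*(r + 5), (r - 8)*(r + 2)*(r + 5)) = r^2 + 7*r + 10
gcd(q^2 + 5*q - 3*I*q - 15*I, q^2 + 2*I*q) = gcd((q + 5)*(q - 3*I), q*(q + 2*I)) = 1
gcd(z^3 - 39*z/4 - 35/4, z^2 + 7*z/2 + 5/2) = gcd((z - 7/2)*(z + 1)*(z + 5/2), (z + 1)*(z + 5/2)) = z^2 + 7*z/2 + 5/2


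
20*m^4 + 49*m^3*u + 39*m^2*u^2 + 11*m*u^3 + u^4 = (m + u)^2*(4*m + u)*(5*m + u)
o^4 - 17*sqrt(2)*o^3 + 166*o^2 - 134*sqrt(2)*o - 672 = (o - 8*sqrt(2))*(o - 7*sqrt(2))*(o - 3*sqrt(2))*(o + sqrt(2))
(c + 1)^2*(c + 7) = c^3 + 9*c^2 + 15*c + 7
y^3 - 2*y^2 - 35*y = y*(y - 7)*(y + 5)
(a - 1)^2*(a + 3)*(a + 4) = a^4 + 5*a^3 - a^2 - 17*a + 12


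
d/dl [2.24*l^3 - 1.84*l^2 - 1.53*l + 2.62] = 6.72*l^2 - 3.68*l - 1.53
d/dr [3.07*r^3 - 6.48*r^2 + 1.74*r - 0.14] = 9.21*r^2 - 12.96*r + 1.74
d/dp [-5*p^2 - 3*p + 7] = -10*p - 3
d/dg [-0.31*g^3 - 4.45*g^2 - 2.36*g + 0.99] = -0.93*g^2 - 8.9*g - 2.36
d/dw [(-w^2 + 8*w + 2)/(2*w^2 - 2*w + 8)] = (-7*w^2 - 12*w + 34)/(2*(w^4 - 2*w^3 + 9*w^2 - 8*w + 16))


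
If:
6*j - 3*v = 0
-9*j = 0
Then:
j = 0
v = 0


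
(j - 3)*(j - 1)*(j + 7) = j^3 + 3*j^2 - 25*j + 21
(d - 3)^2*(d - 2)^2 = d^4 - 10*d^3 + 37*d^2 - 60*d + 36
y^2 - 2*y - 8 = (y - 4)*(y + 2)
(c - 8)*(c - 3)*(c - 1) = c^3 - 12*c^2 + 35*c - 24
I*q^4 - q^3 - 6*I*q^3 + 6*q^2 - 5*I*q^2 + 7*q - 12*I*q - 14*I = (q - 7)*(q + 1)*(q + 2*I)*(I*q + 1)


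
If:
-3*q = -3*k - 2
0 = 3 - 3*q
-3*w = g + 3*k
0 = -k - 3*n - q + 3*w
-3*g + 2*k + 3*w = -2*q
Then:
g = 5/12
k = 1/3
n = -11/12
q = 1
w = -17/36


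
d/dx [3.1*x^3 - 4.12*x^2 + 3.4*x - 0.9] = 9.3*x^2 - 8.24*x + 3.4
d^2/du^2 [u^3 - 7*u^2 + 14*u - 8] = 6*u - 14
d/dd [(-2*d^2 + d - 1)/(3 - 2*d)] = (4*d^2 - 12*d + 1)/(4*d^2 - 12*d + 9)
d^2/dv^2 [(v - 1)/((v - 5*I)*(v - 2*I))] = (2*v^3 - 6*v^2 + v*(60 + 42*I) + 78 - 140*I)/(v^6 - 21*I*v^5 - 177*v^4 + 763*I*v^3 + 1770*v^2 - 2100*I*v - 1000)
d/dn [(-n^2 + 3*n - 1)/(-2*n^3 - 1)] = (-2*n^4 + 12*n^3 - 6*n^2 + 2*n - 3)/(4*n^6 + 4*n^3 + 1)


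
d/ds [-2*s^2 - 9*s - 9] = -4*s - 9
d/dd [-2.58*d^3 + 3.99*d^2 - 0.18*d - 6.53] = -7.74*d^2 + 7.98*d - 0.18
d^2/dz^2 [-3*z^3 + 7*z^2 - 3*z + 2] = 14 - 18*z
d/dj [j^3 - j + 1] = 3*j^2 - 1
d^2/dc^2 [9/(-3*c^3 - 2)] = 324*c*(1 - 3*c^3)/(3*c^3 + 2)^3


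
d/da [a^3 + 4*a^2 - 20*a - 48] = 3*a^2 + 8*a - 20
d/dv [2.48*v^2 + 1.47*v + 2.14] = 4.96*v + 1.47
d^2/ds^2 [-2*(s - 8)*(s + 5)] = -4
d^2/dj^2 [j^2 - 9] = 2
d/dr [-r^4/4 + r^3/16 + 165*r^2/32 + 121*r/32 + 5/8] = -r^3 + 3*r^2/16 + 165*r/16 + 121/32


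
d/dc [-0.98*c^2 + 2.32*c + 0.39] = 2.32 - 1.96*c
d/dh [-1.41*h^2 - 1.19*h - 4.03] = -2.82*h - 1.19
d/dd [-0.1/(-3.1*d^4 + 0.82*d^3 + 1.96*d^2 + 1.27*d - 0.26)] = (-1.24*d^3 + 0.246*d^2 + 0.392*d + 0.127)/(-3.1*d^4 + 0.82*d^3 + 1.96*d^2 + 1.27*d - 0.26)^2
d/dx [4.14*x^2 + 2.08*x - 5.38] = 8.28*x + 2.08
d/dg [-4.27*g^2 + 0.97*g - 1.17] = 0.97 - 8.54*g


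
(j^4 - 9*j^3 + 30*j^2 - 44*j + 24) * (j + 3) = j^5 - 6*j^4 + 3*j^3 + 46*j^2 - 108*j + 72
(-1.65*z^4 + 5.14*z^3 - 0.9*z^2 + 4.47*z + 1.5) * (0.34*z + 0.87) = -0.561*z^5 + 0.3121*z^4 + 4.1658*z^3 + 0.7368*z^2 + 4.3989*z + 1.305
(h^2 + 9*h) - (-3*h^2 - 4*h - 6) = 4*h^2 + 13*h + 6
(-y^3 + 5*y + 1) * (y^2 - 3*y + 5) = -y^5 + 3*y^4 - 14*y^2 + 22*y + 5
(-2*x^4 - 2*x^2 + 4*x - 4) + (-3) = -2*x^4 - 2*x^2 + 4*x - 7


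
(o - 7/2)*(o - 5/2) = o^2 - 6*o + 35/4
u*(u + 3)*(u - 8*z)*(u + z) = u^4 - 7*u^3*z + 3*u^3 - 8*u^2*z^2 - 21*u^2*z - 24*u*z^2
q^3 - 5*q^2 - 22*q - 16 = (q - 8)*(q + 1)*(q + 2)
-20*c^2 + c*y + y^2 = (-4*c + y)*(5*c + y)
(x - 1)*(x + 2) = x^2 + x - 2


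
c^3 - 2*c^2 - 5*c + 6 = (c - 3)*(c - 1)*(c + 2)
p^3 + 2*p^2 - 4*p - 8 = (p - 2)*(p + 2)^2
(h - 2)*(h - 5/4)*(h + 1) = h^3 - 9*h^2/4 - 3*h/4 + 5/2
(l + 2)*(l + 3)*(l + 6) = l^3 + 11*l^2 + 36*l + 36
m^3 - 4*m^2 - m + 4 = (m - 4)*(m - 1)*(m + 1)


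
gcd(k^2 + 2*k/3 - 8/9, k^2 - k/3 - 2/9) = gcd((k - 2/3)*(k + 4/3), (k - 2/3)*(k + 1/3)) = k - 2/3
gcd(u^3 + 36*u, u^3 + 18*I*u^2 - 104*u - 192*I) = u + 6*I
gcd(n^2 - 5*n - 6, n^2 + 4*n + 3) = n + 1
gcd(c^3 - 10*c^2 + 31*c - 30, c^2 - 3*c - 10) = c - 5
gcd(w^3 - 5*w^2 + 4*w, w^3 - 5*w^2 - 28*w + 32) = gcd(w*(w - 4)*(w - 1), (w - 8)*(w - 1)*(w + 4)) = w - 1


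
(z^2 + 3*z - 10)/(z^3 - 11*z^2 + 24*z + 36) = (z^2 + 3*z - 10)/(z^3 - 11*z^2 + 24*z + 36)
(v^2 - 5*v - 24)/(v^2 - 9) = (v - 8)/(v - 3)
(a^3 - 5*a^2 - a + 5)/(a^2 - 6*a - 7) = (a^2 - 6*a + 5)/(a - 7)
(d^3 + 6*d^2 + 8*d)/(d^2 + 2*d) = d + 4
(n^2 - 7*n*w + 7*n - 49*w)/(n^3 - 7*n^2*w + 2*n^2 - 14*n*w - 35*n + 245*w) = 1/(n - 5)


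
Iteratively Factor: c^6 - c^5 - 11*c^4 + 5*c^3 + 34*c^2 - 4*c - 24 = (c + 2)*(c^5 - 3*c^4 - 5*c^3 + 15*c^2 + 4*c - 12) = (c + 2)^2*(c^4 - 5*c^3 + 5*c^2 + 5*c - 6) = (c - 2)*(c + 2)^2*(c^3 - 3*c^2 - c + 3) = (c - 2)*(c + 1)*(c + 2)^2*(c^2 - 4*c + 3) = (c - 2)*(c - 1)*(c + 1)*(c + 2)^2*(c - 3)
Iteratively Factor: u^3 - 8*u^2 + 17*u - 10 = (u - 1)*(u^2 - 7*u + 10) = (u - 2)*(u - 1)*(u - 5)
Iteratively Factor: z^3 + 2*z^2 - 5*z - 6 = (z + 3)*(z^2 - z - 2) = (z - 2)*(z + 3)*(z + 1)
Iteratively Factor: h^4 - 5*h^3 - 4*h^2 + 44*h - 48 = (h - 2)*(h^3 - 3*h^2 - 10*h + 24) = (h - 2)^2*(h^2 - h - 12) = (h - 4)*(h - 2)^2*(h + 3)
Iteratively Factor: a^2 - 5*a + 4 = (a - 4)*(a - 1)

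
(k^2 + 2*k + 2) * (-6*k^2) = -6*k^4 - 12*k^3 - 12*k^2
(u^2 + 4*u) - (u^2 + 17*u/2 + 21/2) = -9*u/2 - 21/2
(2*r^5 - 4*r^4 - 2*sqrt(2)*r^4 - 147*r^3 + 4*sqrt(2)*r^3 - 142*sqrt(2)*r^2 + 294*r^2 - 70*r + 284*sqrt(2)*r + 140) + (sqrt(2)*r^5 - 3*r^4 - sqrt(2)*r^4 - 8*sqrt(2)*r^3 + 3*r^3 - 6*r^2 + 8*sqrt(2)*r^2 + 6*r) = sqrt(2)*r^5 + 2*r^5 - 7*r^4 - 3*sqrt(2)*r^4 - 144*r^3 - 4*sqrt(2)*r^3 - 134*sqrt(2)*r^2 + 288*r^2 - 64*r + 284*sqrt(2)*r + 140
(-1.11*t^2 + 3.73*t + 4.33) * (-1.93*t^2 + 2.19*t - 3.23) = 2.1423*t^4 - 9.6298*t^3 + 3.3971*t^2 - 2.5652*t - 13.9859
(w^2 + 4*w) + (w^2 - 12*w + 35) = 2*w^2 - 8*w + 35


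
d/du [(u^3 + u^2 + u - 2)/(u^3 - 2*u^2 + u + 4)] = 3*(-u^4 + 7*u^2 + 2)/(u^6 - 4*u^5 + 6*u^4 + 4*u^3 - 15*u^2 + 8*u + 16)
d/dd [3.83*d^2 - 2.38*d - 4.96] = 7.66*d - 2.38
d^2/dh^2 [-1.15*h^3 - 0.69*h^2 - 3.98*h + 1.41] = -6.9*h - 1.38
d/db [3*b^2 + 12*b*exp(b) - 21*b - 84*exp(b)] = 12*b*exp(b) + 6*b - 72*exp(b) - 21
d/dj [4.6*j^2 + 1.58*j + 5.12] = 9.2*j + 1.58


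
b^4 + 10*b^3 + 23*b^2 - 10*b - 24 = (b - 1)*(b + 1)*(b + 4)*(b + 6)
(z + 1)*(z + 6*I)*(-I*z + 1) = -I*z^3 + 7*z^2 - I*z^2 + 7*z + 6*I*z + 6*I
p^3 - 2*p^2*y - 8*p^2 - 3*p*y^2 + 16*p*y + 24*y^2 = (p - 8)*(p - 3*y)*(p + y)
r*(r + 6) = r^2 + 6*r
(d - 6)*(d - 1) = d^2 - 7*d + 6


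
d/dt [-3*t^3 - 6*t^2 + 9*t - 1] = -9*t^2 - 12*t + 9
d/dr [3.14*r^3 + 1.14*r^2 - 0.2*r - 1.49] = 9.42*r^2 + 2.28*r - 0.2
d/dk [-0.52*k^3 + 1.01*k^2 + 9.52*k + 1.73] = -1.56*k^2 + 2.02*k + 9.52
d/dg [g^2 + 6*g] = 2*g + 6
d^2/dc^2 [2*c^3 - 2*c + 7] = 12*c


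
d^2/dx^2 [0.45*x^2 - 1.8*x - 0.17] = 0.900000000000000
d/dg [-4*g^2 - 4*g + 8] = -8*g - 4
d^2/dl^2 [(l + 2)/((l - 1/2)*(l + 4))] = 8*(2*l^3 + 12*l^2 + 54*l + 71)/(8*l^6 + 84*l^5 + 246*l^4 + 7*l^3 - 492*l^2 + 336*l - 64)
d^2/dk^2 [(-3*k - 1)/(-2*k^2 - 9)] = 12*(2*k^3 + 2*k^2 - 27*k - 3)/(8*k^6 + 108*k^4 + 486*k^2 + 729)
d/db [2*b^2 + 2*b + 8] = 4*b + 2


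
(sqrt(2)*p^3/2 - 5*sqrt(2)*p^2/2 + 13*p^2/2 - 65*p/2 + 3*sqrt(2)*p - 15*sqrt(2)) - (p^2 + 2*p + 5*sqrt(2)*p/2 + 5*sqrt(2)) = sqrt(2)*p^3/2 - 5*sqrt(2)*p^2/2 + 11*p^2/2 - 69*p/2 + sqrt(2)*p/2 - 20*sqrt(2)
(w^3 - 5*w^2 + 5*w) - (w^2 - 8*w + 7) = w^3 - 6*w^2 + 13*w - 7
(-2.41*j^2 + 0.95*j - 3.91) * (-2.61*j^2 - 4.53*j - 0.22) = 6.2901*j^4 + 8.4378*j^3 + 6.4318*j^2 + 17.5033*j + 0.8602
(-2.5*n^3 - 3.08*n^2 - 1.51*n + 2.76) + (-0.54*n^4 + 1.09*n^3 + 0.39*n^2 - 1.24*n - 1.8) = -0.54*n^4 - 1.41*n^3 - 2.69*n^2 - 2.75*n + 0.96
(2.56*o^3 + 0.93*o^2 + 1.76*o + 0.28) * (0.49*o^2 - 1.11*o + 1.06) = 1.2544*o^5 - 2.3859*o^4 + 2.5437*o^3 - 0.8306*o^2 + 1.5548*o + 0.2968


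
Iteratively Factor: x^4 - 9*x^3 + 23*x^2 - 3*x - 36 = (x + 1)*(x^3 - 10*x^2 + 33*x - 36) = (x - 4)*(x + 1)*(x^2 - 6*x + 9) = (x - 4)*(x - 3)*(x + 1)*(x - 3)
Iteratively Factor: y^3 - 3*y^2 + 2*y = (y)*(y^2 - 3*y + 2) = y*(y - 2)*(y - 1)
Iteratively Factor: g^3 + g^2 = (g)*(g^2 + g) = g*(g + 1)*(g)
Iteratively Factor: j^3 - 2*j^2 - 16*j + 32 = (j + 4)*(j^2 - 6*j + 8) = (j - 4)*(j + 4)*(j - 2)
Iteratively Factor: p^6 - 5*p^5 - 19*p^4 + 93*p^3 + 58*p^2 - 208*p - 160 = (p - 4)*(p^5 - p^4 - 23*p^3 + p^2 + 62*p + 40) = (p - 4)*(p + 1)*(p^4 - 2*p^3 - 21*p^2 + 22*p + 40) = (p - 4)*(p + 1)*(p + 4)*(p^3 - 6*p^2 + 3*p + 10) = (p - 4)*(p + 1)^2*(p + 4)*(p^2 - 7*p + 10) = (p - 5)*(p - 4)*(p + 1)^2*(p + 4)*(p - 2)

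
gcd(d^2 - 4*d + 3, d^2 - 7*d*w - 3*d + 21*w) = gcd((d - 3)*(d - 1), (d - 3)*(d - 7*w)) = d - 3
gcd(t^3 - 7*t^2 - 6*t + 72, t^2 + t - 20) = t - 4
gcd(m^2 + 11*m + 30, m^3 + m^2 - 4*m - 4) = 1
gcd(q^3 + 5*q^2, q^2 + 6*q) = q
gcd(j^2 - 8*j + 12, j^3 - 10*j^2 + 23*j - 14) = j - 2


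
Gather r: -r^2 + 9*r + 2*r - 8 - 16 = -r^2 + 11*r - 24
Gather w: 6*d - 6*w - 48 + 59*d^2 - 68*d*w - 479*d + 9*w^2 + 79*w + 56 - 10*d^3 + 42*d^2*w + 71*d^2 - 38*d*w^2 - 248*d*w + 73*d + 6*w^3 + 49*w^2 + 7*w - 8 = -10*d^3 + 130*d^2 - 400*d + 6*w^3 + w^2*(58 - 38*d) + w*(42*d^2 - 316*d + 80)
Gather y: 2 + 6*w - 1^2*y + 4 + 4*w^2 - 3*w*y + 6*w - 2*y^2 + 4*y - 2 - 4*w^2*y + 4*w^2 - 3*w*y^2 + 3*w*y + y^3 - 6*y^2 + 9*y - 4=8*w^2 + 12*w + y^3 + y^2*(-3*w - 8) + y*(12 - 4*w^2)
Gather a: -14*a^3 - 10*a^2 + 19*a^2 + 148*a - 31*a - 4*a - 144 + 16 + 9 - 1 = -14*a^3 + 9*a^2 + 113*a - 120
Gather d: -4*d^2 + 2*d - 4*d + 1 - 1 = -4*d^2 - 2*d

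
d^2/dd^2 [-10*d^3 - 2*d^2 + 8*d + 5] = -60*d - 4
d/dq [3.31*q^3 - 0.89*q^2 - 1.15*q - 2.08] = 9.93*q^2 - 1.78*q - 1.15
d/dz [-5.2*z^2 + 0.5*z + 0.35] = 0.5 - 10.4*z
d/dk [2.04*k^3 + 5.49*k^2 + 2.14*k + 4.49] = 6.12*k^2 + 10.98*k + 2.14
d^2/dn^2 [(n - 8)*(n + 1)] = 2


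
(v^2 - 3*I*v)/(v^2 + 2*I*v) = (v - 3*I)/(v + 2*I)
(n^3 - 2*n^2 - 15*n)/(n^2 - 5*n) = n + 3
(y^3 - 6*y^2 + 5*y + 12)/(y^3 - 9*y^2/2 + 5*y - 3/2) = 2*(y^2 - 3*y - 4)/(2*y^2 - 3*y + 1)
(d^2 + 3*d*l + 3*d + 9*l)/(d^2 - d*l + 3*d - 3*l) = (d + 3*l)/(d - l)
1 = 1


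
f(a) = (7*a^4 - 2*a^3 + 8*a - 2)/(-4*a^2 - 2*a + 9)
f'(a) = (8*a + 2)*(7*a^4 - 2*a^3 + 8*a - 2)/(-4*a^2 - 2*a + 9)^2 + (28*a^3 - 6*a^2 + 8)/(-4*a^2 - 2*a + 9) = 2*(-28*a^5 - 17*a^4 + 130*a^3 - 11*a^2 - 8*a + 34)/(16*a^4 + 16*a^3 - 68*a^2 - 36*a + 81)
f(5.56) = -50.79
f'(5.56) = -18.08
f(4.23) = -29.87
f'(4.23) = -13.37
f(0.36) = 0.12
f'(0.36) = 1.17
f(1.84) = -9.79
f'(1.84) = 0.19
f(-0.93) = -0.35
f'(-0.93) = -2.41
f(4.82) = -38.38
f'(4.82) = -15.47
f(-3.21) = -30.30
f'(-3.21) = 10.17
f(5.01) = -41.38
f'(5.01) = -16.14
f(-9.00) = -159.30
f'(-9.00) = 32.79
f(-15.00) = -419.28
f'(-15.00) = 53.85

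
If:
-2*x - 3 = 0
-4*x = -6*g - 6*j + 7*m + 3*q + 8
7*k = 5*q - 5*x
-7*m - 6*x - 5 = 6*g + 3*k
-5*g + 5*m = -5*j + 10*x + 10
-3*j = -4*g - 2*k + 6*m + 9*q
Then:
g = 951/2572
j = -739/5144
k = 8895/5144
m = -2503/5144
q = 4737/5144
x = -3/2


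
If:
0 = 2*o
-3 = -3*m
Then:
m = 1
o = 0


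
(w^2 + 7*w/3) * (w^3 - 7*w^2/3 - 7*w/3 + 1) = w^5 - 70*w^3/9 - 40*w^2/9 + 7*w/3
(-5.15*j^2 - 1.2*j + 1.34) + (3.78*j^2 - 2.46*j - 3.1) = -1.37*j^2 - 3.66*j - 1.76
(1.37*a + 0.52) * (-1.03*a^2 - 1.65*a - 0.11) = -1.4111*a^3 - 2.7961*a^2 - 1.0087*a - 0.0572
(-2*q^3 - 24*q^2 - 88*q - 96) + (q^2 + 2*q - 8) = -2*q^3 - 23*q^2 - 86*q - 104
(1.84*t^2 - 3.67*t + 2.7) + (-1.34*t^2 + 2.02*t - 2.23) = 0.5*t^2 - 1.65*t + 0.47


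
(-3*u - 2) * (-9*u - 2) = 27*u^2 + 24*u + 4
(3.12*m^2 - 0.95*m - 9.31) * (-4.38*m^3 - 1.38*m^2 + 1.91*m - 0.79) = -13.6656*m^5 - 0.144600000000001*m^4 + 48.048*m^3 + 8.5685*m^2 - 17.0316*m + 7.3549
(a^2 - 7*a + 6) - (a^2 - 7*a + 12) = -6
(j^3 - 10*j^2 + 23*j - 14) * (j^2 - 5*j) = j^5 - 15*j^4 + 73*j^3 - 129*j^2 + 70*j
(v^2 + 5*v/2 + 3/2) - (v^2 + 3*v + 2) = -v/2 - 1/2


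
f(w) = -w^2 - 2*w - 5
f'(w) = -2*w - 2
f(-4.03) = -13.18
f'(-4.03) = 6.06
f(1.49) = -10.20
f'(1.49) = -4.98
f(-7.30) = -43.69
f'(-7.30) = 12.60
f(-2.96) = -7.84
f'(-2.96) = 3.92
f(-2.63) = -6.66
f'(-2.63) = 3.26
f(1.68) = -11.18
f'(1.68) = -5.36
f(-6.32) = -32.30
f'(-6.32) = 10.64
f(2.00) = -13.00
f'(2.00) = -6.00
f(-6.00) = -29.00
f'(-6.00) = 10.00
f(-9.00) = -68.00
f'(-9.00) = 16.00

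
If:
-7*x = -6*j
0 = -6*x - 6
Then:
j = -7/6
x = -1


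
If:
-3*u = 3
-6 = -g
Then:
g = 6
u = -1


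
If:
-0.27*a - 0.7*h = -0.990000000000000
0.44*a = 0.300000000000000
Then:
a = 0.68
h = 1.15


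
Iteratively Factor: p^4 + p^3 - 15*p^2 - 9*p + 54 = (p + 3)*(p^3 - 2*p^2 - 9*p + 18) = (p - 2)*(p + 3)*(p^2 - 9) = (p - 3)*(p - 2)*(p + 3)*(p + 3)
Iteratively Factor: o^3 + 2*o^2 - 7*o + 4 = (o - 1)*(o^2 + 3*o - 4) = (o - 1)^2*(o + 4)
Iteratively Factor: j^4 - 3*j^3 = (j)*(j^3 - 3*j^2) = j^2*(j^2 - 3*j) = j^3*(j - 3)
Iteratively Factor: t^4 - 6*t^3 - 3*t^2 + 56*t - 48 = (t - 4)*(t^3 - 2*t^2 - 11*t + 12) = (t - 4)^2*(t^2 + 2*t - 3) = (t - 4)^2*(t + 3)*(t - 1)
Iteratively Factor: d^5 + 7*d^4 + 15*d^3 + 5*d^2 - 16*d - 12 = (d + 1)*(d^4 + 6*d^3 + 9*d^2 - 4*d - 12) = (d + 1)*(d + 2)*(d^3 + 4*d^2 + d - 6) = (d - 1)*(d + 1)*(d + 2)*(d^2 + 5*d + 6) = (d - 1)*(d + 1)*(d + 2)*(d + 3)*(d + 2)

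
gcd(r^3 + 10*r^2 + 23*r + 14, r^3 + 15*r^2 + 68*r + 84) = r^2 + 9*r + 14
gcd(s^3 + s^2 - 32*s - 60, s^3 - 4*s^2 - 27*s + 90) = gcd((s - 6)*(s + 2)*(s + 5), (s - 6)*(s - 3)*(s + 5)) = s^2 - s - 30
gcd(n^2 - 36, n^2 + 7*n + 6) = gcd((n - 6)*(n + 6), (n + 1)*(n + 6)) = n + 6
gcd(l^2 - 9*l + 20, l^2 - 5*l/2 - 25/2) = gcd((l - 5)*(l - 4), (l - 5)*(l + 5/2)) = l - 5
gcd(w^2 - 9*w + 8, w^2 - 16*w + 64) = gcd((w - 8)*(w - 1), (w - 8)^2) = w - 8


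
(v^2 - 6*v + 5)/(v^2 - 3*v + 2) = (v - 5)/(v - 2)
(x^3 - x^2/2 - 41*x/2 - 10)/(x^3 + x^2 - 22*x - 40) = (x + 1/2)/(x + 2)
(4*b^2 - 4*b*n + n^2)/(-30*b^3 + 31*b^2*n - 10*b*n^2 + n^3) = (-2*b + n)/(15*b^2 - 8*b*n + n^2)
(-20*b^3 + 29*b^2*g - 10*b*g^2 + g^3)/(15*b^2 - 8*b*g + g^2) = (-4*b^2 + 5*b*g - g^2)/(3*b - g)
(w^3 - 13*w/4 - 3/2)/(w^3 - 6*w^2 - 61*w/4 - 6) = (w - 2)/(w - 8)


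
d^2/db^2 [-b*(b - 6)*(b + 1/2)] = 11 - 6*b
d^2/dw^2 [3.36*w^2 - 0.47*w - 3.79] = 6.72000000000000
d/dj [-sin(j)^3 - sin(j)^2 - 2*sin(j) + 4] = (-2*sin(j) + 3*cos(j)^2 - 5)*cos(j)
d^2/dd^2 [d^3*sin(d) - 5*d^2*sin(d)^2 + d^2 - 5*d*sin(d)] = -d^3*sin(d) + 6*d^2*cos(d) - 10*d^2*cos(2*d) + 11*d*sin(d) - 20*d*sin(2*d) - 10*cos(d) + 5*cos(2*d) - 3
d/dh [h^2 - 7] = 2*h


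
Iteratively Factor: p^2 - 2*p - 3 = (p + 1)*(p - 3)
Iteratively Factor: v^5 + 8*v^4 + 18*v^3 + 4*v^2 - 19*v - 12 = (v + 1)*(v^4 + 7*v^3 + 11*v^2 - 7*v - 12) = (v + 1)^2*(v^3 + 6*v^2 + 5*v - 12) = (v - 1)*(v + 1)^2*(v^2 + 7*v + 12) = (v - 1)*(v + 1)^2*(v + 4)*(v + 3)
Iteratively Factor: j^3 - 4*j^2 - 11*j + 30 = (j - 5)*(j^2 + j - 6) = (j - 5)*(j - 2)*(j + 3)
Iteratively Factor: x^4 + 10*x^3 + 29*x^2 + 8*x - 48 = (x + 4)*(x^3 + 6*x^2 + 5*x - 12) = (x - 1)*(x + 4)*(x^2 + 7*x + 12) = (x - 1)*(x + 4)^2*(x + 3)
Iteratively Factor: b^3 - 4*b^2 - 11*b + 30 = (b - 2)*(b^2 - 2*b - 15) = (b - 2)*(b + 3)*(b - 5)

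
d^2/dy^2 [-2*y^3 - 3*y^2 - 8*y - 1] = -12*y - 6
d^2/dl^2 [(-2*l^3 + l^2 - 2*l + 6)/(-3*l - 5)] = 2*(18*l^3 + 90*l^2 + 150*l - 109)/(27*l^3 + 135*l^2 + 225*l + 125)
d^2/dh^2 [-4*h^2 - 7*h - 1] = -8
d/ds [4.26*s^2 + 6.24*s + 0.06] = 8.52*s + 6.24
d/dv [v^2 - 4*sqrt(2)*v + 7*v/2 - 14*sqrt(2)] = 2*v - 4*sqrt(2) + 7/2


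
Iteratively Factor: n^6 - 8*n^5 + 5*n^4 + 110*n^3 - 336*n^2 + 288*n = (n - 3)*(n^5 - 5*n^4 - 10*n^3 + 80*n^2 - 96*n) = (n - 3)*(n + 4)*(n^4 - 9*n^3 + 26*n^2 - 24*n) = (n - 3)^2*(n + 4)*(n^3 - 6*n^2 + 8*n) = n*(n - 3)^2*(n + 4)*(n^2 - 6*n + 8) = n*(n - 4)*(n - 3)^2*(n + 4)*(n - 2)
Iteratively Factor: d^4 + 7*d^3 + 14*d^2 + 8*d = (d + 1)*(d^3 + 6*d^2 + 8*d) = d*(d + 1)*(d^2 + 6*d + 8) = d*(d + 1)*(d + 2)*(d + 4)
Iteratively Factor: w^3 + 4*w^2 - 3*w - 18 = (w + 3)*(w^2 + w - 6) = (w - 2)*(w + 3)*(w + 3)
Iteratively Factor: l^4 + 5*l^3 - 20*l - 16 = (l + 2)*(l^3 + 3*l^2 - 6*l - 8) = (l + 2)*(l + 4)*(l^2 - l - 2) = (l + 1)*(l + 2)*(l + 4)*(l - 2)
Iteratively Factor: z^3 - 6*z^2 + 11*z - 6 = (z - 1)*(z^2 - 5*z + 6) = (z - 2)*(z - 1)*(z - 3)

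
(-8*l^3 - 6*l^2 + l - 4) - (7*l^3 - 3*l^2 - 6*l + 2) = -15*l^3 - 3*l^2 + 7*l - 6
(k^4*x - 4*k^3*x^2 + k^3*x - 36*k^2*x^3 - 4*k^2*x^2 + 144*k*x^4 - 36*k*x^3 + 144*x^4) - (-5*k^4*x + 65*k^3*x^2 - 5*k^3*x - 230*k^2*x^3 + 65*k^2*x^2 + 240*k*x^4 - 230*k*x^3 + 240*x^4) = 6*k^4*x - 69*k^3*x^2 + 6*k^3*x + 194*k^2*x^3 - 69*k^2*x^2 - 96*k*x^4 + 194*k*x^3 - 96*x^4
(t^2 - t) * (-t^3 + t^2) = -t^5 + 2*t^4 - t^3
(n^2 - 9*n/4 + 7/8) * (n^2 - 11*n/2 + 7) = n^4 - 31*n^3/4 + 81*n^2/4 - 329*n/16 + 49/8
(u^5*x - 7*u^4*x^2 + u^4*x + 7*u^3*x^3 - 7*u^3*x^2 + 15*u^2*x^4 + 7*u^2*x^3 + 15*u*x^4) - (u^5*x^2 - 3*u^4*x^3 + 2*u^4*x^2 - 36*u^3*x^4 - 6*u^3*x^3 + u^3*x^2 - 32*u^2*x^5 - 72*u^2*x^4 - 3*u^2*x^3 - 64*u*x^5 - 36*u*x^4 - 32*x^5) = -u^5*x^2 + u^5*x + 3*u^4*x^3 - 9*u^4*x^2 + u^4*x + 36*u^3*x^4 + 13*u^3*x^3 - 8*u^3*x^2 + 32*u^2*x^5 + 87*u^2*x^4 + 10*u^2*x^3 + 64*u*x^5 + 51*u*x^4 + 32*x^5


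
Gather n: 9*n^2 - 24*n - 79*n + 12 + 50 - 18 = 9*n^2 - 103*n + 44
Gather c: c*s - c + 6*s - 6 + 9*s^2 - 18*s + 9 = c*(s - 1) + 9*s^2 - 12*s + 3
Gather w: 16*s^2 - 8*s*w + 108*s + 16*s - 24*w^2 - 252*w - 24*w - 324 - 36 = 16*s^2 + 124*s - 24*w^2 + w*(-8*s - 276) - 360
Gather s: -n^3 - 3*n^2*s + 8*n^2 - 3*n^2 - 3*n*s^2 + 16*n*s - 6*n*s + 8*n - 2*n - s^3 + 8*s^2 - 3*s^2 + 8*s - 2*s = -n^3 + 5*n^2 + 6*n - s^3 + s^2*(5 - 3*n) + s*(-3*n^2 + 10*n + 6)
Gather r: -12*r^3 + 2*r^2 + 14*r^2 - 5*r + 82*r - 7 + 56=-12*r^3 + 16*r^2 + 77*r + 49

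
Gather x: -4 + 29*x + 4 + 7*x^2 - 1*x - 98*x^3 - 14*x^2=-98*x^3 - 7*x^2 + 28*x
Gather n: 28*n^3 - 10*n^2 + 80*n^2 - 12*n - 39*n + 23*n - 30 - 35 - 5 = 28*n^3 + 70*n^2 - 28*n - 70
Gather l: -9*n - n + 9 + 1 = 10 - 10*n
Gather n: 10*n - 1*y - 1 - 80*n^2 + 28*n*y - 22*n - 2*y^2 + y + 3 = -80*n^2 + n*(28*y - 12) - 2*y^2 + 2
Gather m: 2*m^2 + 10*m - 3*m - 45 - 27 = 2*m^2 + 7*m - 72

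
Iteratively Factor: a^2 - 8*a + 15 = (a - 5)*(a - 3)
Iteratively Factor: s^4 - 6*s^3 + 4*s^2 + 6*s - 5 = (s - 5)*(s^3 - s^2 - s + 1) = (s - 5)*(s - 1)*(s^2 - 1) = (s - 5)*(s - 1)*(s + 1)*(s - 1)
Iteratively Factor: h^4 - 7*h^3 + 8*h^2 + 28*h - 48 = (h - 2)*(h^3 - 5*h^2 - 2*h + 24) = (h - 2)*(h + 2)*(h^2 - 7*h + 12) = (h - 3)*(h - 2)*(h + 2)*(h - 4)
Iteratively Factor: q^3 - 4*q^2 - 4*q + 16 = (q - 4)*(q^2 - 4) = (q - 4)*(q + 2)*(q - 2)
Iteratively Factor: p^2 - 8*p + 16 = (p - 4)*(p - 4)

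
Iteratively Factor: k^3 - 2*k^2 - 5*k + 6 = (k - 3)*(k^2 + k - 2) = (k - 3)*(k - 1)*(k + 2)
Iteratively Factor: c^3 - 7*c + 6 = (c - 1)*(c^2 + c - 6) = (c - 1)*(c + 3)*(c - 2)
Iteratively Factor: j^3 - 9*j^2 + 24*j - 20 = (j - 2)*(j^2 - 7*j + 10) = (j - 2)^2*(j - 5)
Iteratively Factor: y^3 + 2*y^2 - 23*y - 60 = (y + 4)*(y^2 - 2*y - 15) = (y + 3)*(y + 4)*(y - 5)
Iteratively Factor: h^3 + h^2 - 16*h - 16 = (h + 1)*(h^2 - 16) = (h - 4)*(h + 1)*(h + 4)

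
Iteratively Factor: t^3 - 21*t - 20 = (t - 5)*(t^2 + 5*t + 4) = (t - 5)*(t + 4)*(t + 1)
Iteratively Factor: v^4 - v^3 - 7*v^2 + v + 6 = (v - 3)*(v^3 + 2*v^2 - v - 2) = (v - 3)*(v + 1)*(v^2 + v - 2) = (v - 3)*(v - 1)*(v + 1)*(v + 2)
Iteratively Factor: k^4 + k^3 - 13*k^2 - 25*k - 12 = (k + 1)*(k^3 - 13*k - 12) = (k + 1)*(k + 3)*(k^2 - 3*k - 4) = (k + 1)^2*(k + 3)*(k - 4)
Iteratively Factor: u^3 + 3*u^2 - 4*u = (u - 1)*(u^2 + 4*u) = u*(u - 1)*(u + 4)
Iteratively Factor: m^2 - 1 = (m + 1)*(m - 1)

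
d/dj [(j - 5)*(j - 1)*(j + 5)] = 3*j^2 - 2*j - 25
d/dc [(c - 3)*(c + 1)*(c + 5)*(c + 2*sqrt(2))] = 4*c^3 + 6*sqrt(2)*c^2 + 9*c^2 - 26*c + 12*sqrt(2)*c - 26*sqrt(2) - 15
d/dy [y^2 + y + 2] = 2*y + 1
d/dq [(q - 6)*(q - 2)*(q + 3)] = 3*q^2 - 10*q - 12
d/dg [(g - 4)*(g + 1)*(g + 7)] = 3*g^2 + 8*g - 25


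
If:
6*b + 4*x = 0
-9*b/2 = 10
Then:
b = -20/9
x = 10/3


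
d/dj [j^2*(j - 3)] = 3*j*(j - 2)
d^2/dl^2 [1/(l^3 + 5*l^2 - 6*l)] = 2*(-l*(3*l + 5)*(l^2 + 5*l - 6) + (3*l^2 + 10*l - 6)^2)/(l^3*(l^2 + 5*l - 6)^3)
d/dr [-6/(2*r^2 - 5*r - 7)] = 6*(4*r - 5)/(-2*r^2 + 5*r + 7)^2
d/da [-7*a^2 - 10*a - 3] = -14*a - 10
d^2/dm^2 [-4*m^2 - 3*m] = -8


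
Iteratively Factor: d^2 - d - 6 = (d + 2)*(d - 3)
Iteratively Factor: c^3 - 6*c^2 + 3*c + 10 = (c - 2)*(c^2 - 4*c - 5) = (c - 5)*(c - 2)*(c + 1)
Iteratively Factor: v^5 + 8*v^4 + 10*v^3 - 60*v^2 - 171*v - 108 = (v + 3)*(v^4 + 5*v^3 - 5*v^2 - 45*v - 36) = (v + 3)^2*(v^3 + 2*v^2 - 11*v - 12) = (v - 3)*(v + 3)^2*(v^2 + 5*v + 4) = (v - 3)*(v + 1)*(v + 3)^2*(v + 4)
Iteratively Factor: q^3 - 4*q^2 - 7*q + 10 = (q + 2)*(q^2 - 6*q + 5) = (q - 5)*(q + 2)*(q - 1)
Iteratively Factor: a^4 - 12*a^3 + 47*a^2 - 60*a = (a - 3)*(a^3 - 9*a^2 + 20*a) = (a - 4)*(a - 3)*(a^2 - 5*a) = a*(a - 4)*(a - 3)*(a - 5)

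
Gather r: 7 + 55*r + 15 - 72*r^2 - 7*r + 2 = -72*r^2 + 48*r + 24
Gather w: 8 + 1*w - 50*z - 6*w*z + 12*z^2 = w*(1 - 6*z) + 12*z^2 - 50*z + 8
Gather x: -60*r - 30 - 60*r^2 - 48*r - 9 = -60*r^2 - 108*r - 39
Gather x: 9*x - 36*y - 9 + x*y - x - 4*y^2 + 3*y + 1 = x*(y + 8) - 4*y^2 - 33*y - 8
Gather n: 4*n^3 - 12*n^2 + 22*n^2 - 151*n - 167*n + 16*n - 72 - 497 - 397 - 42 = 4*n^3 + 10*n^2 - 302*n - 1008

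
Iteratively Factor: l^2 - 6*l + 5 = (l - 1)*(l - 5)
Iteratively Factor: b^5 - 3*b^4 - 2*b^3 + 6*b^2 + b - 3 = (b + 1)*(b^4 - 4*b^3 + 2*b^2 + 4*b - 3) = (b - 3)*(b + 1)*(b^3 - b^2 - b + 1) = (b - 3)*(b - 1)*(b + 1)*(b^2 - 1) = (b - 3)*(b - 1)*(b + 1)^2*(b - 1)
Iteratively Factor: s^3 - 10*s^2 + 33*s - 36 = (s - 3)*(s^2 - 7*s + 12) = (s - 4)*(s - 3)*(s - 3)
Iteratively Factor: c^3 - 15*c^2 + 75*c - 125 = (c - 5)*(c^2 - 10*c + 25) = (c - 5)^2*(c - 5)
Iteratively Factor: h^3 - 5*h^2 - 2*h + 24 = (h + 2)*(h^2 - 7*h + 12) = (h - 4)*(h + 2)*(h - 3)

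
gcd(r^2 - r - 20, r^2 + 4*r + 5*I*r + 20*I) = r + 4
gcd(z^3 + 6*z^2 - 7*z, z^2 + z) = z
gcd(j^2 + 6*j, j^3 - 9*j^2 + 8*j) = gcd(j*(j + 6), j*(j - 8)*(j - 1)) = j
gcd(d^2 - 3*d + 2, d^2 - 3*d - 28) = 1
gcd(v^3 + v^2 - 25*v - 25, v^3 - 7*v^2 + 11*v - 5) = v - 5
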